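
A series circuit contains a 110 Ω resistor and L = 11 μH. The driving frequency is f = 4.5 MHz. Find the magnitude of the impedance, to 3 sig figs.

ω = 2πf = 2.827e+07 rad/s
X_L = ωL = 311 Ω
Z = 110 + j311 Ω
|Z| = √(110² + 311²) = 330 Ω

330 Ω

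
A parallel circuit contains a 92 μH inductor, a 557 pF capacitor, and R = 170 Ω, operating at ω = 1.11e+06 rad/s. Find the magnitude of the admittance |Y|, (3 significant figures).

10.9 mS

X_L = ωL = 102 Ω
X_C = 1/(ωC) = 1620 Ω
Parallel: admittances add. Y = 1/R + 1/(jωL) + jωC
Y = (0.00588 − j0.00917) S
|Y| = 0.0109 S → |Z| = 1/|Y| = 91.8 Ω, ∠Z = −∠Y = 57.3°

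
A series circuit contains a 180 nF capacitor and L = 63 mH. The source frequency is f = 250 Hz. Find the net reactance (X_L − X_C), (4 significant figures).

ω = 2πf = 1571 rad/s
X_L = ωL = 98.96 Ω
X_C = 1/(ωC) = 3537 Ω
X = 98.96 − 3537 = -3438 Ω

-3438 Ω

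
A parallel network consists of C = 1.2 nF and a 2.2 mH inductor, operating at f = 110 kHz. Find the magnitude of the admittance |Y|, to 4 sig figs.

ω = 2πf = 691200 rad/s
X_L = ωL = 1521 Ω
X_C = 1/(ωC) = 1206 Ω
Parallel: admittances add. Y = 1/(jωL) + jωC
Y = (0 + j0.0001717) S
|Y| = 0.0001717 S → |Z| = 1/|Y| = 5824 Ω, ∠Z = −∠Y = -90.00°

171.7 μS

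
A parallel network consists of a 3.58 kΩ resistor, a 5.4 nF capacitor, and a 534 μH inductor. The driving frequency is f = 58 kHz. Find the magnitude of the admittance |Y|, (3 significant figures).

ω = 2πf = 364400 rad/s
X_L = ωL = 195 Ω
X_C = 1/(ωC) = 508 Ω
Parallel: admittances add. Y = 1/R + 1/(jωL) + jωC
Y = (0.000279 − j0.00317) S
|Y| = 0.00318 S → |Z| = 1/|Y| = 314 Ω, ∠Z = −∠Y = 85.0°

3.18 mS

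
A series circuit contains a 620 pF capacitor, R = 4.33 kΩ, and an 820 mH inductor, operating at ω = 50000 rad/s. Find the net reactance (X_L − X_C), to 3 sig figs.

X_L = ωL = 41000 Ω
X_C = 1/(ωC) = 32300 Ω
X = 41000 − 32300 = 8740 Ω

8740 Ω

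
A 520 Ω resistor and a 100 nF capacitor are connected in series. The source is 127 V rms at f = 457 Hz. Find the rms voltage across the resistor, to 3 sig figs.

18.8 V

ω = 2πf = 2871 rad/s
X_C = 1/(ωC) = 3480 Ω
Z = 520 − j3480 Ω
|Z| = √(520² + 3480²) = 3520 Ω
I = V/|Z| = 36.1 mA
V_R = I·|Z_R| = 0.0361 × 520 = 18.8 V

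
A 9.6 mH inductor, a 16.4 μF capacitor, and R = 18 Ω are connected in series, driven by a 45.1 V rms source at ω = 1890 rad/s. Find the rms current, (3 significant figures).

1.97 A

X_L = ωL = 18.1 Ω
X_C = 1/(ωC) = 32.3 Ω
Net reactance X = X_L − X_C = -14.1 Ω
Z = 18.0 − j14.1 Ω
|Z| = √(18.0² + 14.1²) = 22.9 Ω
I = V/|Z| = 45.1/22.9 = 1.97 A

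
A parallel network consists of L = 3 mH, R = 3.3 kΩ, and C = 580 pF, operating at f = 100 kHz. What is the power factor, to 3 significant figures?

0.877

ω = 2πf = 628300 rad/s
X_L = ωL = 1880 Ω
X_C = 1/(ωC) = 2740 Ω
Parallel: admittances add. Y = 1/R + 1/(jωL) + jωC
Y = (0.000303 − j0.000166) S
|Y| = 0.000346 S → |Z| = 1/|Y| = 2890 Ω, ∠Z = −∠Y = 28.7°
cos φ = cos(28.7°) = 0.877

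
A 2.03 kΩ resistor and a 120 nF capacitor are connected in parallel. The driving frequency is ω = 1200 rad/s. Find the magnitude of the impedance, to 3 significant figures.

X_C = 1/(ωC) = 6940 Ω
Parallel: admittances add. Y = 1/R + jωC
Y = (0.000493 + j0.000144) S
|Y| = 0.000513 S → |Z| = 1/|Y| = 1950 Ω, ∠Z = −∠Y = -16.3°

1950 Ω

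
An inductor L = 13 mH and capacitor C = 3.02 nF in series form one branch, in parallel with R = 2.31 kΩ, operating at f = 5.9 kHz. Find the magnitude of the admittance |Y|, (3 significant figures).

449 μS

ω = 2πf = 37070 rad/s
X_L = ωL = 482 Ω
X_C = 1/(ωC) = 8930 Ω
Branch 1: Z₁ = R = 2310 Ω
Branch 2 (series LC): Z₂ = j(X_L − X_C) = −j8450 Ω
Parallel: Z = Z₁Z₂/(Z₁+Z₂), |Z| = 2230 Ω, ∠Z = -15.3°
|Y| = 1/|Z| = 449 μS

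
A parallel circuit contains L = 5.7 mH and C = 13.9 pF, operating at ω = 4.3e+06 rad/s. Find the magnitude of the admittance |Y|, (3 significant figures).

X_L = ωL = 24500 Ω
X_C = 1/(ωC) = 16700 Ω
Parallel: admittances add. Y = 1/(jωL) + jωC
Y = (0 + j1.9e-05) S
|Y| = 1.9e-05 S → |Z| = 1/|Y| = 52700 Ω, ∠Z = −∠Y = -90.0°

19.0 μS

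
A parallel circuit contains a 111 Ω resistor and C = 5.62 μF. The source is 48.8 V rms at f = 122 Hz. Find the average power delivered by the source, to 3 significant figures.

21.5 W

ω = 2πf = 766.5 rad/s
X_C = 1/(ωC) = 232 Ω
Parallel: admittances add. Y = 1/R + jωC
Y = (0.00901 + j0.00431) S
|Y| = 0.00999 S → |Z| = 1/|Y| = 100 Ω, ∠Z = −∠Y = -25.6°
I = V/|Z| = 487 mA
P = VI cos φ = 48.8 × 0.487 × cos(-25.6°) = 21.5 W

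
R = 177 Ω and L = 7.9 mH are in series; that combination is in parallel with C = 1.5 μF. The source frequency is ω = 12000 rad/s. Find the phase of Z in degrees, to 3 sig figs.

X_L = ωL = 94.8 Ω
X_C = 1/(ωC) = 55.6 Ω
Branch 1 (R+jX_L): Z₁ = 177 + j94.8 Ω, |Z₁| = 201 Ω
Branch 2 (−jX_C): Z₂ = −j55.6 Ω
Parallel: Z = Z₁Z₂/(Z₁+Z₂), |Z| = 61.5 Ω, ∠Z = -74.3°

-74.3°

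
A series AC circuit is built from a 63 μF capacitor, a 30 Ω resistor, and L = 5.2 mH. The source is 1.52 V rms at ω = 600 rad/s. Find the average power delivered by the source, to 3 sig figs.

X_L = ωL = 3.12 Ω
X_C = 1/(ωC) = 26.5 Ω
Net reactance X = X_L − X_C = -23.3 Ω
Z = 30.0 − j23.3 Ω
|Z| = √(30.0² + 23.3²) = 38.0 Ω
∠Z = arctan(-23.3/30.0) = -37.9°
I = V/|Z| = 40.0 mA
P = VI cos φ = 1.52 × 0.0400 × cos(-37.9°) = 48.0 mW

48.0 mW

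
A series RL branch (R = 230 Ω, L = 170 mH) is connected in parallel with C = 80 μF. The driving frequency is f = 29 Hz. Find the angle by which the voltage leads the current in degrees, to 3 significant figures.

-73.0°

ω = 2πf = 182.2 rad/s
X_L = ωL = 31.0 Ω
X_C = 1/(ωC) = 68.6 Ω
Branch 1 (R+jX_L): Z₁ = 230 + j31.0 Ω, |Z₁| = 232 Ω
Branch 2 (−jX_C): Z₂ = −j68.6 Ω
Parallel: Z = Z₁Z₂/(Z₁+Z₂), |Z| = 68.3 Ω, ∠Z = -73.0°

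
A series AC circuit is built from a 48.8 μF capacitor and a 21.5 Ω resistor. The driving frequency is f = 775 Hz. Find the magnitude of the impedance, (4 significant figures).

ω = 2πf = 4869 rad/s
X_C = 1/(ωC) = 4.208 Ω
Z = 21.50 − j4.208 Ω
|Z| = √(21.50² + 4.208²) = 21.91 Ω

21.91 Ω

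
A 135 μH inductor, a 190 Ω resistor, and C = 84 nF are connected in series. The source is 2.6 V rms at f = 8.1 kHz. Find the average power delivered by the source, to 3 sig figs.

14.7 mW

ω = 2πf = 50890 rad/s
X_L = ωL = 6.87 Ω
X_C = 1/(ωC) = 234 Ω
Net reactance X = X_L − X_C = -227 Ω
Z = 190 − j227 Ω
|Z| = √(190² + 227²) = 296 Ω
∠Z = arctan(-227/190) = -50.1°
I = V/|Z| = 8.78 mA
P = VI cos φ = 2.6 × 0.00878 × cos(-50.1°) = 14.7 mW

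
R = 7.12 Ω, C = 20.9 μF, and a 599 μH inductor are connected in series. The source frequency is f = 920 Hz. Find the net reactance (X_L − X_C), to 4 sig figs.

-4.815 Ω

ω = 2πf = 5781 rad/s
X_L = ωL = 3.463 Ω
X_C = 1/(ωC) = 8.277 Ω
X = 3.463 − 8.277 = -4.815 Ω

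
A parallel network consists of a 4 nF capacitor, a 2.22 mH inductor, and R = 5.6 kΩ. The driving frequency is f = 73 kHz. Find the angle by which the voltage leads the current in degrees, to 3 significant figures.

-78.2°

ω = 2πf = 458700 rad/s
X_L = ωL = 1020 Ω
X_C = 1/(ωC) = 545 Ω
Parallel: admittances add. Y = 1/R + 1/(jωL) + jωC
Y = (0.000179 + j0.000853) S
|Y| = 0.000871 S → |Z| = 1/|Y| = 1150 Ω, ∠Z = −∠Y = -78.2°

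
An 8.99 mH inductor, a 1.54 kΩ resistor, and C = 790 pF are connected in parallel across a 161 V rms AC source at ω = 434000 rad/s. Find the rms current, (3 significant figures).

105 mA

X_L = ωL = 3900 Ω
X_C = 1/(ωC) = 2920 Ω
Parallel: admittances add. Y = 1/R + 1/(jωL) + jωC
Y = (0.000649 + j8.66e-05) S
|Y| = 0.000655 S → |Z| = 1/|Y| = 1530 Ω, ∠Z = −∠Y = -7.59°
I = V/|Z| = 161/1530 = 105 mA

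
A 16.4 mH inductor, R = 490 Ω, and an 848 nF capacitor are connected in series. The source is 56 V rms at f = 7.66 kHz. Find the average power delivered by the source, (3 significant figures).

ω = 2πf = 48130 rad/s
X_L = ωL = 789 Ω
X_C = 1/(ωC) = 24.5 Ω
Net reactance X = X_L − X_C = 765 Ω
Z = 490 + j765 Ω
|Z| = √(490² + 765²) = 908 Ω
∠Z = arctan(765/490) = 57.4°
I = V/|Z| = 61.7 mA
P = VI cos φ = 56 × 0.0617 × cos(57.4°) = 1.86 W

1.86 W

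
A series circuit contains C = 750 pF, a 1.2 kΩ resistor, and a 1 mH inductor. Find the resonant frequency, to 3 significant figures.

ω₀ = 1/√(LC) = 1/√(0.001 × 7.5e-10) = 1.155e+06 rad/s
f₀ = ω₀/(2π) = 184 kHz

184 kHz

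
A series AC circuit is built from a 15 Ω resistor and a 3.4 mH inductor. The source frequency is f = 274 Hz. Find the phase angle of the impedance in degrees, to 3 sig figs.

ω = 2πf = 1722 rad/s
X_L = ωL = 5.85 Ω
Z = 15.0 + j5.85 Ω
|Z| = √(15.0² + 5.85²) = 16.1 Ω
∠Z = arctan(5.85/15.0) = 21.3°

21.3°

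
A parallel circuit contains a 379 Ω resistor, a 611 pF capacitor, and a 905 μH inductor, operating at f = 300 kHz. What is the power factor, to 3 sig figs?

0.978

ω = 2πf = 1.885e+06 rad/s
X_L = ωL = 1710 Ω
X_C = 1/(ωC) = 868 Ω
Parallel: admittances add. Y = 1/R + 1/(jωL) + jωC
Y = (0.00264 + j0.000566) S
|Y| = 0.00270 S → |Z| = 1/|Y| = 371 Ω, ∠Z = −∠Y = -12.1°
cos φ = cos(-12.1°) = 0.978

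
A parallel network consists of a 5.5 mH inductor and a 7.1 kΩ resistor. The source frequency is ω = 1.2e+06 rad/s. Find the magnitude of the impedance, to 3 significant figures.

X_L = ωL = 6600 Ω
Parallel: admittances add. Y = 1/R + 1/(jωL)
Y = (0.000141 − j0.000152) S
|Y| = 0.000207 S → |Z| = 1/|Y| = 4830 Ω, ∠Z = −∠Y = 47.1°

4830 Ω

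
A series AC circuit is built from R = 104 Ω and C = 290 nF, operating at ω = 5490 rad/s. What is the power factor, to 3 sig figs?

0.163

X_C = 1/(ωC) = 628 Ω
Z = 104 − j628 Ω
|Z| = √(104² + 628²) = 637 Ω
∠Z = arctan(-628/104) = -80.6°
cos φ = cos(-80.6°) = 0.163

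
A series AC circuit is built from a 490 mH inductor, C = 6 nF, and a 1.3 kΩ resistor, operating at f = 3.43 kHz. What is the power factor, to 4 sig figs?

0.4178

ω = 2πf = 21550 rad/s
X_L = ωL = 10560 Ω
X_C = 1/(ωC) = 7733 Ω
Net reactance X = X_L − X_C = 2827 Ω
Z = 1300 + j2827 Ω
|Z| = √(1300² + 2827²) = 3111 Ω
∠Z = arctan(2827/1300) = 65.30°
cos φ = cos(65.30°) = 0.4178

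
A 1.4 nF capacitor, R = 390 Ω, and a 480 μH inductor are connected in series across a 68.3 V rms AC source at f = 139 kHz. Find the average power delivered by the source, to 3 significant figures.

ω = 2πf = 873400 rad/s
X_L = ωL = 419 Ω
X_C = 1/(ωC) = 818 Ω
Net reactance X = X_L − X_C = -399 Ω
Z = 390 − j399 Ω
|Z| = √(390² + 399²) = 558 Ω
∠Z = arctan(-399/390) = -45.6°
I = V/|Z| = 122 mA
P = VI cos φ = 68.3 × 0.122 × cos(-45.6°) = 5.85 W

5.85 W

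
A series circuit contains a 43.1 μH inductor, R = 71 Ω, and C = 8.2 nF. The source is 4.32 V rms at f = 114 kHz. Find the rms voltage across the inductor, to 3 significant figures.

ω = 2πf = 716300 rad/s
X_L = ωL = 30.9 Ω
X_C = 1/(ωC) = 170 Ω
Net reactance X = X_L − X_C = -139 Ω
Z = 71.0 − j139 Ω
|Z| = √(71.0² + 139²) = 156 Ω
I = V/|Z| = 27.6 mA
V_L = I·|Z_L| = 0.0276 × 30.9 = 0.853 V

0.853 V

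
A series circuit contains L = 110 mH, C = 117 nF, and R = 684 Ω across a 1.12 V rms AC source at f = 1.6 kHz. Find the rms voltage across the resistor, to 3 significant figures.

1.05 V

ω = 2πf = 10050 rad/s
X_L = ωL = 1110 Ω
X_C = 1/(ωC) = 850 Ω
Net reactance X = X_L − X_C = 256 Ω
Z = 684 + j256 Ω
|Z| = √(684² + 256²) = 730 Ω
I = V/|Z| = 1.53 mA
V_R = I·|Z_R| = 0.00153 × 684 = 1.05 V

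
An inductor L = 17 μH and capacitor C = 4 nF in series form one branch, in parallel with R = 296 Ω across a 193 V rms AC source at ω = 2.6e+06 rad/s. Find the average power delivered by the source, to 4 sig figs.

125.8 W

X_L = ωL = 44.20 Ω
X_C = 1/(ωC) = 96.15 Ω
Branch 1: Z₁ = R = 296.0 Ω
Branch 2 (series LC): Z₂ = j(X_L − X_C) = −j51.95 Ω
Parallel: Z = Z₁Z₂/(Z₁+Z₂), |Z| = 51.17 Ω, ∠Z = -80.04°
I = V/|Z| = 3.772 A
P = VI cos φ = 193 × 3.772 × cos(-80.04°) = 125.8 W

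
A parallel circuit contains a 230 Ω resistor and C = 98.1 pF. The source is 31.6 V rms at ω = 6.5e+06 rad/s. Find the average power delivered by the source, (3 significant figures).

X_C = 1/(ωC) = 1570 Ω
Parallel: admittances add. Y = 1/R + jωC
Y = (0.00435 + j0.000638) S
|Y| = 0.00439 S → |Z| = 1/|Y| = 228 Ω, ∠Z = −∠Y = -8.34°
I = V/|Z| = 139 mA
P = VI cos φ = 31.6 × 0.139 × cos(-8.34°) = 4.34 W

4.34 W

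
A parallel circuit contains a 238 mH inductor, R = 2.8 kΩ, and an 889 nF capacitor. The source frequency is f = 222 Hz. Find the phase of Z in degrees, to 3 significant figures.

78.6°

ω = 2πf = 1395 rad/s
X_L = ωL = 332 Ω
X_C = 1/(ωC) = 806 Ω
Parallel: admittances add. Y = 1/R + 1/(jωL) + jωC
Y = (0.000357 − j0.00177) S
|Y| = 0.00181 S → |Z| = 1/|Y| = 553 Ω, ∠Z = −∠Y = 78.6°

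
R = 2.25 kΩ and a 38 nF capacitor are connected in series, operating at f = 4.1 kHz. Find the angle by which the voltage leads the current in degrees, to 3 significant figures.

ω = 2πf = 25760 rad/s
X_C = 1/(ωC) = 1020 Ω
Z = 2250 − j1020 Ω
|Z| = √(2250² + 1020²) = 2470 Ω
∠Z = arctan(-1020/2250) = -24.4°

-24.4°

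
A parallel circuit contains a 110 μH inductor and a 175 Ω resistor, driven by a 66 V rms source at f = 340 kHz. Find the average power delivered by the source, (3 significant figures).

ω = 2πf = 2.136e+06 rad/s
X_L = ωL = 235 Ω
Parallel: admittances add. Y = 1/R + 1/(jωL)
Y = (0.00571 − j0.00426) S
|Y| = 0.00712 S → |Z| = 1/|Y| = 140 Ω, ∠Z = −∠Y = 36.7°
I = V/|Z| = 470 mA
P = VI cos φ = 66 × 0.470 × cos(36.7°) = 24.9 W

24.9 W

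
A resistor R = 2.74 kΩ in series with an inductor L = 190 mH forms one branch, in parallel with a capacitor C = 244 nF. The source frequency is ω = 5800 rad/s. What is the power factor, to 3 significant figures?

0.237

X_L = ωL = 1100 Ω
X_C = 1/(ωC) = 707 Ω
Branch 1 (R+jX_L): Z₁ = 2740 + j1100 Ω, |Z₁| = 2950 Ω
Branch 2 (−jX_C): Z₂ = −j707 Ω
Parallel: Z = Z₁Z₂/(Z₁+Z₂), |Z| = 754 Ω, ∠Z = -76.3°
cos φ = cos(-76.3°) = 0.237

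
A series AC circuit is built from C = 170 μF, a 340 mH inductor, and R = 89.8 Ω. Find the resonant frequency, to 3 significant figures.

20.9 Hz

ω₀ = 1/√(LC) = 1/√(0.34 × 0.00017) = 131.5 rad/s
f₀ = ω₀/(2π) = 20.9 Hz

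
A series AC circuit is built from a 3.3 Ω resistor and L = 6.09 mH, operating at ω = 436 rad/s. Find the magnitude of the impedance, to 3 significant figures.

4.24 Ω

X_L = ωL = 2.66 Ω
Z = 3.30 + j2.66 Ω
|Z| = √(3.30² + 2.66²) = 4.24 Ω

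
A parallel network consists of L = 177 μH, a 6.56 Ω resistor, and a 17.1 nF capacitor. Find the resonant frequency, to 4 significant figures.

91.48 kHz

ω₀ = 1/√(LC) = 1/√(0.000177 × 1.71e-08) = 574800 rad/s
f₀ = ω₀/(2π) = 91.48 kHz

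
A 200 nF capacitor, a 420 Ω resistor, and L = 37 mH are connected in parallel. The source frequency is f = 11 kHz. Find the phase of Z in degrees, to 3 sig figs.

-79.9°

ω = 2πf = 69120 rad/s
X_L = ωL = 2560 Ω
X_C = 1/(ωC) = 72.3 Ω
Parallel: admittances add. Y = 1/R + 1/(jωL) + jωC
Y = (0.00238 + j0.0134) S
|Y| = 0.0136 S → |Z| = 1/|Y| = 73.3 Ω, ∠Z = −∠Y = -79.9°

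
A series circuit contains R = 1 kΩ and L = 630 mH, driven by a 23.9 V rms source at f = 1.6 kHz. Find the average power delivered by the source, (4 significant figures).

ω = 2πf = 10050 rad/s
X_L = ωL = 6333 Ω
Z = 1000 + j6333 Ω
|Z| = √(1000² + 6333²) = 6412 Ω
∠Z = arctan(6333/1000) = 81.03°
I = V/|Z| = 3.727 mA
P = VI cos φ = 23.9 × 0.003727 × cos(81.03°) = 13.89 mW

13.89 mW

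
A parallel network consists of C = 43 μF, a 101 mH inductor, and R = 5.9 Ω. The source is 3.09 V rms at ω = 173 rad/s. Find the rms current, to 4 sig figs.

545.9 mA

X_L = ωL = 17.47 Ω
X_C = 1/(ωC) = 134.4 Ω
Parallel: admittances add. Y = 1/R + 1/(jωL) + jωC
Y = (0.1695 − j0.04979) S
|Y| = 0.1767 S → |Z| = 1/|Y| = 5.661 Ω, ∠Z = −∠Y = 16.37°
I = V/|Z| = 3.09/5.661 = 545.9 mA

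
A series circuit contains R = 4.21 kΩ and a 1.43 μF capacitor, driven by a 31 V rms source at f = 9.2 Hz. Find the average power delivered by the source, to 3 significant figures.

24.7 mW

ω = 2πf = 57.81 rad/s
X_C = 1/(ωC) = 12100 Ω
Z = 4210 − j12100 Ω
|Z| = √(4210² + 12100²) = 12800 Ω
∠Z = arctan(-12100/4210) = -70.8°
I = V/|Z| = 2.42 mA
P = VI cos φ = 31 × 0.00242 × cos(-70.8°) = 24.7 mW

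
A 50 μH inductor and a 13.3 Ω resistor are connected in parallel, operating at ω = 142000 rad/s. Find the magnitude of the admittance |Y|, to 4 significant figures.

159.7 mS

X_L = ωL = 7.100 Ω
Parallel: admittances add. Y = 1/R + 1/(jωL)
Y = (0.07519 − j0.1408) S
|Y| = 0.1597 S → |Z| = 1/|Y| = 6.263 Ω, ∠Z = −∠Y = 61.91°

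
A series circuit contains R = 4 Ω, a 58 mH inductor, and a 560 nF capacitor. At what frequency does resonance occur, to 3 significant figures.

ω₀ = 1/√(LC) = 1/√(0.058 × 5.6e-07) = 5549 rad/s
f₀ = ω₀/(2π) = 883 Hz

883 Hz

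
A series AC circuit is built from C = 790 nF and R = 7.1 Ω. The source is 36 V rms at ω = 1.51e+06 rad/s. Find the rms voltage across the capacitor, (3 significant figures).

4.22 V

X_C = 1/(ωC) = 0.838 Ω
Z = 7.10 − j0.838 Ω
|Z| = √(7.10² + 0.838²) = 7.15 Ω
I = V/|Z| = 5.04 A
V_C = I·|Z_C| = 5.04 × 0.838 = 4.22 V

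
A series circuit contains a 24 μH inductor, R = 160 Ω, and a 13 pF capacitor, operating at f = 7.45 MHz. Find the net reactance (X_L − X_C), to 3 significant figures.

ω = 2πf = 4.681e+07 rad/s
X_L = ωL = 1120 Ω
X_C = 1/(ωC) = 1640 Ω
X = 1120 − 1640 = -520 Ω

-520 Ω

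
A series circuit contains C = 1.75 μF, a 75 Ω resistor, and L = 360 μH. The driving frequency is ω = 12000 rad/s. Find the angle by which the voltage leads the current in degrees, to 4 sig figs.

X_L = ωL = 4.320 Ω
X_C = 1/(ωC) = 47.62 Ω
Net reactance X = X_L − X_C = -43.30 Ω
Z = 75.00 − j43.30 Ω
|Z| = √(75.00² + 43.30²) = 86.60 Ω
∠Z = arctan(-43.30/75.00) = -30.00°

-30.00°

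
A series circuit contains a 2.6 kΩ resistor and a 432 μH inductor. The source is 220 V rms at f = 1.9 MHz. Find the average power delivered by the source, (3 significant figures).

3.77 W

ω = 2πf = 1.194e+07 rad/s
X_L = ωL = 5160 Ω
Z = 2600 + j5160 Ω
|Z| = √(2600² + 5160²) = 5780 Ω
∠Z = arctan(5160/2600) = 63.2°
I = V/|Z| = 38.1 mA
P = VI cos φ = 220 × 0.0381 × cos(63.2°) = 3.77 W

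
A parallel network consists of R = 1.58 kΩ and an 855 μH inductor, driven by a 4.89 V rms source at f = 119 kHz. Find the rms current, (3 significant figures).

ω = 2πf = 747700 rad/s
X_L = ωL = 639 Ω
Parallel: admittances add. Y = 1/R + 1/(jωL)
Y = (0.000633 − j0.00156) S
|Y| = 0.00169 S → |Z| = 1/|Y| = 593 Ω, ∠Z = −∠Y = 68.0°
I = V/|Z| = 4.89/593 = 8.25 mA

8.25 mA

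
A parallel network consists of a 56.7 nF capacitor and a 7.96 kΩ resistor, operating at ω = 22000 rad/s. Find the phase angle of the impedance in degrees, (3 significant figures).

X_C = 1/(ωC) = 802 Ω
Parallel: admittances add. Y = 1/R + jωC
Y = (0.000126 + j0.00125) S
|Y| = 0.00125 S → |Z| = 1/|Y| = 798 Ω, ∠Z = −∠Y = -84.2°

-84.2°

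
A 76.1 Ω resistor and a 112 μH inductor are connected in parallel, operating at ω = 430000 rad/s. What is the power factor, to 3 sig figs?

X_L = ωL = 48.2 Ω
Parallel: admittances add. Y = 1/R + 1/(jωL)
Y = (0.0131 − j0.0208) S
|Y| = 0.0246 S → |Z| = 1/|Y| = 40.7 Ω, ∠Z = −∠Y = 57.7°
cos φ = cos(57.7°) = 0.535

0.535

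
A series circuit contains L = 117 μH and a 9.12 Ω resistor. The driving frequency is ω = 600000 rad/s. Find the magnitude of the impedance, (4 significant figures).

X_L = ωL = 70.20 Ω
Z = 9.120 + j70.20 Ω
|Z| = √(9.120² + 70.20²) = 70.79 Ω

70.79 Ω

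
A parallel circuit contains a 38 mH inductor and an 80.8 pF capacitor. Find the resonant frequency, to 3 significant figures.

ω₀ = 1/√(LC) = 1/√(0.038 × 8.08e-11) = 570700 rad/s
f₀ = ω₀/(2π) = 90.8 kHz

90.8 kHz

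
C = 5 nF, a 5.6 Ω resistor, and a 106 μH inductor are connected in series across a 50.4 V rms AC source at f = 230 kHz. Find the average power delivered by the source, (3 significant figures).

ω = 2πf = 1.445e+06 rad/s
X_L = ωL = 153 Ω
X_C = 1/(ωC) = 138 Ω
Net reactance X = X_L − X_C = 14.8 Ω
Z = 5.60 + j14.8 Ω
|Z| = √(5.60² + 14.8²) = 15.8 Ω
∠Z = arctan(14.8/5.60) = 69.3°
I = V/|Z| = 3.19 A
P = VI cos φ = 50.4 × 3.19 × cos(69.3°) = 56.9 W

56.9 W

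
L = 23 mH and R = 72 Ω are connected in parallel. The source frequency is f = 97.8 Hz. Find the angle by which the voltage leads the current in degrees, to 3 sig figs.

ω = 2πf = 614.5 rad/s
X_L = ωL = 14.1 Ω
Parallel: admittances add. Y = 1/R + 1/(jωL)
Y = (0.0139 − j0.0708) S
|Y| = 0.0721 S → |Z| = 1/|Y| = 13.9 Ω, ∠Z = −∠Y = 78.9°

78.9°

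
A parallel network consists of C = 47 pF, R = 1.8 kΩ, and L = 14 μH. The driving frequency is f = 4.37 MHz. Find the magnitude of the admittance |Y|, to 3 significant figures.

1.42 mS

ω = 2πf = 2.746e+07 rad/s
X_L = ωL = 384 Ω
X_C = 1/(ωC) = 775 Ω
Parallel: admittances add. Y = 1/R + 1/(jωL) + jωC
Y = (0.000556 − j0.00131) S
|Y| = 0.00142 S → |Z| = 1/|Y| = 702 Ω, ∠Z = −∠Y = 67.0°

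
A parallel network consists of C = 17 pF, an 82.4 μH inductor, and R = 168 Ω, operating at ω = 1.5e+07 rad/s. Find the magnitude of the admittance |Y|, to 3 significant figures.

X_L = ωL = 1240 Ω
X_C = 1/(ωC) = 3920 Ω
Parallel: admittances add. Y = 1/R + 1/(jωL) + jωC
Y = (0.00595 − j0.000554) S
|Y| = 0.00598 S → |Z| = 1/|Y| = 167 Ω, ∠Z = −∠Y = 5.32°

5.98 mS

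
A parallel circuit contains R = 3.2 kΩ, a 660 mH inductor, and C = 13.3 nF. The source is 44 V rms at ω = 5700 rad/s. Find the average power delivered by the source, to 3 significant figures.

X_L = ωL = 3760 Ω
X_C = 1/(ωC) = 13200 Ω
Parallel: admittances add. Y = 1/R + 1/(jωL) + jωC
Y = (0.000313 − j0.000190) S
|Y| = 0.000366 S → |Z| = 1/|Y| = 2730 Ω, ∠Z = −∠Y = 31.3°
I = V/|Z| = 16.1 mA
P = VI cos φ = 44 × 0.0161 × cos(31.3°) = 605 mW

605 mW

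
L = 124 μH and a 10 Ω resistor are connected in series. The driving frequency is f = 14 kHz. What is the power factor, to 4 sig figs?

ω = 2πf = 87960 rad/s
X_L = ωL = 10.91 Ω
Z = 10.00 + j10.91 Ω
|Z| = √(10.00² + 10.91²) = 14.80 Ω
∠Z = arctan(10.91/10.00) = 47.49°
cos φ = cos(47.49°) = 0.6758

0.6758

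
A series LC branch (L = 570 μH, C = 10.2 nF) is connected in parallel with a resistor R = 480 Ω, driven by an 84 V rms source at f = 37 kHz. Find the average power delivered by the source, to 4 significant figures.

ω = 2πf = 232500 rad/s
X_L = ωL = 132.5 Ω
X_C = 1/(ωC) = 421.7 Ω
Branch 1: Z₁ = R = 480.0 Ω
Branch 2 (series LC): Z₂ = j(X_L − X_C) = −j289.2 Ω
Parallel: Z = Z₁Z₂/(Z₁+Z₂), |Z| = 247.7 Ω, ∠Z = -58.93°
I = V/|Z| = 339.1 mA
P = VI cos φ = 84 × 0.3391 × cos(-58.93°) = 14.70 W

14.70 W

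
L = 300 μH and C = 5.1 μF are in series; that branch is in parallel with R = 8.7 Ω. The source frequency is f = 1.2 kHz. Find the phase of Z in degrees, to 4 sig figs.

-20.12°

ω = 2πf = 7540 rad/s
X_L = ωL = 2.262 Ω
X_C = 1/(ωC) = 26.01 Ω
Branch 1: Z₁ = R = 8.700 Ω
Branch 2 (series LC): Z₂ = j(X_L − X_C) = −j23.74 Ω
Parallel: Z = Z₁Z₂/(Z₁+Z₂), |Z| = 8.169 Ω, ∠Z = -20.12°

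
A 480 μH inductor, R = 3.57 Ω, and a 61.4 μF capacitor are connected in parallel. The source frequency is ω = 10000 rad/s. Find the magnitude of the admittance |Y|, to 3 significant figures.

493 mS

X_L = ωL = 4.80 Ω
X_C = 1/(ωC) = 1.63 Ω
Parallel: admittances add. Y = 1/R + 1/(jωL) + jωC
Y = (0.280 + j0.406) S
|Y| = 0.493 S → |Z| = 1/|Y| = 2.03 Ω, ∠Z = −∠Y = -55.4°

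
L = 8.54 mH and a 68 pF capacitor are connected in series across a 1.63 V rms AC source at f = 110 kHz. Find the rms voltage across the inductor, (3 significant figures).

ω = 2πf = 691200 rad/s
X_L = ωL = 5900 Ω
X_C = 1/(ωC) = 21300 Ω
Net reactance X = X_L − X_C = -15400 Ω
Z = − j15400 Ω
|Z| = √(0² + 15400²) = 15400 Ω
I = V/|Z| = 106 μA
V_L = I·|Z_L| = 0.000106 × 5900 = 0.626 V

0.626 V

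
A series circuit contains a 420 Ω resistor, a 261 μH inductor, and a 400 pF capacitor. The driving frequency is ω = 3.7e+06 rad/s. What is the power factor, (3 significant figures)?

X_L = ωL = 966 Ω
X_C = 1/(ωC) = 676 Ω
Net reactance X = X_L − X_C = 290 Ω
Z = 420 + j290 Ω
|Z| = √(420² + 290²) = 510 Ω
∠Z = arctan(290/420) = 34.6°
cos φ = cos(34.6°) = 0.823

0.823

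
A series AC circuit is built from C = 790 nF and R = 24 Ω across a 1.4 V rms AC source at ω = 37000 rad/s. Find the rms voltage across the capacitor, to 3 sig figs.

1.15 V

X_C = 1/(ωC) = 34.2 Ω
Z = 24.0 − j34.2 Ω
|Z| = √(24.0² + 34.2²) = 41.8 Ω
I = V/|Z| = 33.5 mA
V_C = I·|Z_C| = 0.0335 × 34.2 = 1.15 V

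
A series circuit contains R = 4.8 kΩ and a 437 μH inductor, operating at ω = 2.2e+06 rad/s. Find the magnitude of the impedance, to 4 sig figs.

4895 Ω

X_L = ωL = 961.4 Ω
Z = 4800 + j961.4 Ω
|Z| = √(4800² + 961.4²) = 4895 Ω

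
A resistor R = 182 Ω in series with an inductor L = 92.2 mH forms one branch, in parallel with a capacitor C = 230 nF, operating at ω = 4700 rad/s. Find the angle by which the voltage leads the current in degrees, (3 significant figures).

46.9°

X_L = ωL = 433 Ω
X_C = 1/(ωC) = 925 Ω
Branch 1 (R+jX_L): Z₁ = 182 + j433 Ω, |Z₁| = 470 Ω
Branch 2 (−jX_C): Z₂ = −j925 Ω
Parallel: Z = Z₁Z₂/(Z₁+Z₂), |Z| = 829 Ω, ∠Z = 46.9°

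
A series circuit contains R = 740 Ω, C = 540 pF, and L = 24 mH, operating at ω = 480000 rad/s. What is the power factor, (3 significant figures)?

X_L = ωL = 11500 Ω
X_C = 1/(ωC) = 3860 Ω
Net reactance X = X_L − X_C = 7660 Ω
Z = 740 + j7660 Ω
|Z| = √(740² + 7660²) = 7700 Ω
∠Z = arctan(7660/740) = 84.5°
cos φ = cos(84.5°) = 0.0961

0.0961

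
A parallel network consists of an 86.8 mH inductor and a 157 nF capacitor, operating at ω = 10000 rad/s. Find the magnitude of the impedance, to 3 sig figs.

X_L = ωL = 868 Ω
X_C = 1/(ωC) = 637 Ω
Parallel: admittances add. Y = 1/(jωL) + jωC
Y = (0 + j0.000418) S
|Y| = 0.000418 S → |Z| = 1/|Y| = 2390 Ω, ∠Z = −∠Y = -90.0°

2390 Ω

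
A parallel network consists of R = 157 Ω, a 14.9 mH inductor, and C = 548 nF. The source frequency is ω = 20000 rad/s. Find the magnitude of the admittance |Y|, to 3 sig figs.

X_L = ωL = 298 Ω
X_C = 1/(ωC) = 91.2 Ω
Parallel: admittances add. Y = 1/R + 1/(jωL) + jωC
Y = (0.00637 + j0.00760) S
|Y| = 0.00992 S → |Z| = 1/|Y| = 101 Ω, ∠Z = −∠Y = -50.1°

9.92 mS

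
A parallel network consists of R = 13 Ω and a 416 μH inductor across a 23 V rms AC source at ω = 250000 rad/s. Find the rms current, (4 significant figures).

1.783 A

X_L = ωL = 104.0 Ω
Parallel: admittances add. Y = 1/R + 1/(jωL)
Y = (0.07692 − j0.009615) S
|Y| = 0.07752 S → |Z| = 1/|Y| = 12.90 Ω, ∠Z = −∠Y = 7.125°
I = V/|Z| = 23/12.90 = 1.783 A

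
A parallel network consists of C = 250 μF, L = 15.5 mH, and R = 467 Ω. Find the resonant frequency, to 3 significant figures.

ω₀ = 1/√(LC) = 1/√(0.0155 × 0.00025) = 508.0 rad/s
f₀ = ω₀/(2π) = 80.9 Hz

80.9 Hz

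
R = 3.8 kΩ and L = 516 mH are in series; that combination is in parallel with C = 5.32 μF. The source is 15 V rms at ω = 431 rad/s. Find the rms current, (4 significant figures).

X_L = ωL = 222.4 Ω
X_C = 1/(ωC) = 436.1 Ω
Branch 1 (R+jX_L): Z₁ = 3800 + j222.4 Ω, |Z₁| = 3807 Ω
Branch 2 (−jX_C): Z₂ = −j436.1 Ω
Parallel: Z = Z₁Z₂/(Z₁+Z₂), |Z| = 436.2 Ω, ∠Z = -83.43°
I = V/|Z| = 15/436.2 = 34.39 mA

34.39 mA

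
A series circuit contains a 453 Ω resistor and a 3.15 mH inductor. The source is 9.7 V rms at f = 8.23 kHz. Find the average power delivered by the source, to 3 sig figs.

ω = 2πf = 51710 rad/s
X_L = ωL = 163 Ω
Z = 453 + j163 Ω
|Z| = √(453² + 163²) = 481 Ω
∠Z = arctan(163/453) = 19.8°
I = V/|Z| = 20.1 mA
P = VI cos φ = 9.7 × 0.0201 × cos(19.8°) = 184 mW

184 mW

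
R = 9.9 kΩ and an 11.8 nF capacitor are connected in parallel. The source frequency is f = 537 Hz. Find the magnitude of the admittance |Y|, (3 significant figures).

109 μS

ω = 2πf = 3374 rad/s
X_C = 1/(ωC) = 25100 Ω
Parallel: admittances add. Y = 1/R + jωC
Y = (0.000101 + j3.98e-05) S
|Y| = 0.000109 S → |Z| = 1/|Y| = 9210 Ω, ∠Z = −∠Y = -21.5°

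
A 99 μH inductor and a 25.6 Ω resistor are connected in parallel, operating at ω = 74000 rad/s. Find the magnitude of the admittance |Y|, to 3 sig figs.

142 mS

X_L = ωL = 7.33 Ω
Parallel: admittances add. Y = 1/R + 1/(jωL)
Y = (0.0391 − j0.137) S
|Y| = 0.142 S → |Z| = 1/|Y| = 7.04 Ω, ∠Z = −∠Y = 74.0°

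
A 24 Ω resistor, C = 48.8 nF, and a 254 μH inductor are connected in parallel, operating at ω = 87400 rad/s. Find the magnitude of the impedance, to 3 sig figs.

17.2 Ω

X_L = ωL = 22.2 Ω
X_C = 1/(ωC) = 234 Ω
Parallel: admittances add. Y = 1/R + 1/(jωL) + jωC
Y = (0.0417 − j0.0408) S
|Y| = 0.0583 S → |Z| = 1/|Y| = 17.2 Ω, ∠Z = −∠Y = 44.4°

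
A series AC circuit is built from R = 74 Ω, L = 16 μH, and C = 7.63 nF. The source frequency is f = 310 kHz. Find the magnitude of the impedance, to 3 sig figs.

82.3 Ω

ω = 2πf = 1.948e+06 rad/s
X_L = ωL = 31.2 Ω
X_C = 1/(ωC) = 67.3 Ω
Net reactance X = X_L − X_C = -36.1 Ω
Z = 74.0 − j36.1 Ω
|Z| = √(74.0² + 36.1²) = 82.3 Ω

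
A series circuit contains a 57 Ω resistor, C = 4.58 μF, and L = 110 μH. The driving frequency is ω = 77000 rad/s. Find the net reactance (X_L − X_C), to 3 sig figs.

X_L = ωL = 8.47 Ω
X_C = 1/(ωC) = 2.84 Ω
X = 8.47 − 2.84 = 5.63 Ω

5.63 Ω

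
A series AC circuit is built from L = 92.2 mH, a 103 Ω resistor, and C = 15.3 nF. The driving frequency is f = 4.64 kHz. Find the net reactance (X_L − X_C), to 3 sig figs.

446 Ω

ω = 2πf = 29150 rad/s
X_L = ωL = 2690 Ω
X_C = 1/(ωC) = 2240 Ω
X = 2690 − 2240 = 446 Ω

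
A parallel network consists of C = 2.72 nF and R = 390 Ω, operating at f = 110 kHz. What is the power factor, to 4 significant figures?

ω = 2πf = 691200 rad/s
X_C = 1/(ωC) = 531.9 Ω
Parallel: admittances add. Y = 1/R + jωC
Y = (0.002564 + j0.001880) S
|Y| = 0.003179 S → |Z| = 1/|Y| = 314.5 Ω, ∠Z = −∠Y = -36.25°
cos φ = cos(-36.25°) = 0.8065

0.8065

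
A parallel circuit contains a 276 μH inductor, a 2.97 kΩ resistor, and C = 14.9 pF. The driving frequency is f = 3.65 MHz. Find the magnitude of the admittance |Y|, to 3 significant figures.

384 μS

ω = 2πf = 2.293e+07 rad/s
X_L = ωL = 6330 Ω
X_C = 1/(ωC) = 2930 Ω
Parallel: admittances add. Y = 1/R + 1/(jωL) + jωC
Y = (0.000337 + j0.000184) S
|Y| = 0.000384 S → |Z| = 1/|Y| = 2610 Ω, ∠Z = −∠Y = -28.6°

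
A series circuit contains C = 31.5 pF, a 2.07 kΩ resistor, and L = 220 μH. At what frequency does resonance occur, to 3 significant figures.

ω₀ = 1/√(LC) = 1/√(0.00022 × 3.15e-11) = 1.201e+07 rad/s
f₀ = ω₀/(2π) = 1.91 MHz

1.91 MHz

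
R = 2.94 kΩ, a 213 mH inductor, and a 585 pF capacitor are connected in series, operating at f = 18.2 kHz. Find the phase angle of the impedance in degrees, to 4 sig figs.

ω = 2πf = 114400 rad/s
X_L = ωL = 24360 Ω
X_C = 1/(ωC) = 14950 Ω
Net reactance X = X_L − X_C = 9409 Ω
Z = 2940 + j9409 Ω
|Z| = √(2940² + 9409²) = 9858 Ω
∠Z = arctan(9409/2940) = 72.65°

72.65°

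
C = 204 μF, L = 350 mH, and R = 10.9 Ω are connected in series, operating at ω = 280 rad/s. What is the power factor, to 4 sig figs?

0.1342

X_L = ωL = 98.00 Ω
X_C = 1/(ωC) = 17.51 Ω
Net reactance X = X_L − X_C = 80.49 Ω
Z = 10.90 + j80.49 Ω
|Z| = √(10.90² + 80.49²) = 81.23 Ω
∠Z = arctan(80.49/10.90) = 82.29°
cos φ = cos(82.29°) = 0.1342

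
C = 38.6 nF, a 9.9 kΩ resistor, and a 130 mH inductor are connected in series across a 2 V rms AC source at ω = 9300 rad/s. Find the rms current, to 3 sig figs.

200 μA

X_L = ωL = 1210 Ω
X_C = 1/(ωC) = 2790 Ω
Net reactance X = X_L − X_C = -1580 Ω
Z = 9900 − j1580 Ω
|Z| = √(9900² + 1580²) = 10000 Ω
I = V/|Z| = 2/10000 = 200 μA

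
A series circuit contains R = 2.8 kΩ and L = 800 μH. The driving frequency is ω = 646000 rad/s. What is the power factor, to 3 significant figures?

0.983

X_L = ωL = 517 Ω
Z = 2800 + j517 Ω
|Z| = √(2800² + 517²) = 2850 Ω
∠Z = arctan(517/2800) = 10.5°
cos φ = cos(10.5°) = 0.983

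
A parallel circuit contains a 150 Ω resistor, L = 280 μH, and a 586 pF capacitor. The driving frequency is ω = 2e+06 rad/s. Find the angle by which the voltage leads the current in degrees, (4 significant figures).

5.260°

X_L = ωL = 560.0 Ω
X_C = 1/(ωC) = 853.2 Ω
Parallel: admittances add. Y = 1/R + 1/(jωL) + jωC
Y = (0.006667 − j0.0006137) S
|Y| = 0.006695 S → |Z| = 1/|Y| = 149.4 Ω, ∠Z = −∠Y = 5.260°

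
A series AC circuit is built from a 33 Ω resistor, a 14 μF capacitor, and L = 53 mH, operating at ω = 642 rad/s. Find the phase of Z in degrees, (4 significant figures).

-66.86°

X_L = ωL = 34.03 Ω
X_C = 1/(ωC) = 111.3 Ω
Net reactance X = X_L − X_C = -77.23 Ω
Z = 33.00 − j77.23 Ω
|Z| = √(33.00² + 77.23²) = 83.99 Ω
∠Z = arctan(-77.23/33.00) = -66.86°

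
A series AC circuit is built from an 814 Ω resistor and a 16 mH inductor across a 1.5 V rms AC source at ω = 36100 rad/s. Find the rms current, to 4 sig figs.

X_L = ωL = 577.6 Ω
Z = 814.0 + j577.6 Ω
|Z| = √(814.0² + 577.6²) = 998.1 Ω
I = V/|Z| = 1.5/998.1 = 1.503 mA

1.503 mA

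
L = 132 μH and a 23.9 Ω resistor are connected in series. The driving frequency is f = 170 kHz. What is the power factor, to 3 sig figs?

0.167

ω = 2πf = 1.068e+06 rad/s
X_L = ωL = 141 Ω
Z = 23.9 + j141 Ω
|Z| = √(23.9² + 141²) = 143 Ω
∠Z = arctan(141/23.9) = 80.4°
cos φ = cos(80.4°) = 0.167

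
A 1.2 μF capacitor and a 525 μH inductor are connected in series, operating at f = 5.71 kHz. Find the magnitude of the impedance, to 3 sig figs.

4.39 Ω

ω = 2πf = 35880 rad/s
X_L = ωL = 18.8 Ω
X_C = 1/(ωC) = 23.2 Ω
Net reactance X = X_L − X_C = -4.39 Ω
Z = − j4.39 Ω
|Z| = √(0² + 4.39²) = 4.39 Ω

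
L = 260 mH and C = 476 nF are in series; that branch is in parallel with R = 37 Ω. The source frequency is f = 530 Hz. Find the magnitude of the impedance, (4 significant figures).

36.55 Ω

ω = 2πf = 3330 rad/s
X_L = ωL = 865.8 Ω
X_C = 1/(ωC) = 630.9 Ω
Branch 1: Z₁ = R = 37.00 Ω
Branch 2 (series LC): Z₂ = j(X_L − X_C) = j235.0 Ω
Parallel: Z = Z₁Z₂/(Z₁+Z₂), |Z| = 36.55 Ω, ∠Z = 8.949°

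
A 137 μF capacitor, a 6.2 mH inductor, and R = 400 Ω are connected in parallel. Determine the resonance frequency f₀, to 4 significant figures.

ω₀ = 1/√(LC) = 1/√(0.0062 × 0.000137) = 1085 rad/s
f₀ = ω₀/(2π) = 172.7 Hz

172.7 Hz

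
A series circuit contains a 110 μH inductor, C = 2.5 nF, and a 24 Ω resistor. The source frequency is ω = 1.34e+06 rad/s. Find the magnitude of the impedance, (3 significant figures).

153 Ω

X_L = ωL = 147 Ω
X_C = 1/(ωC) = 299 Ω
Net reactance X = X_L − X_C = -151 Ω
Z = 24.0 − j151 Ω
|Z| = √(24.0² + 151²) = 153 Ω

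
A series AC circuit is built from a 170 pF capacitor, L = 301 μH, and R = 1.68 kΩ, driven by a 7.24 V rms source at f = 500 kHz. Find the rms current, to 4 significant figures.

ω = 2πf = 3.142e+06 rad/s
X_L = ωL = 945.6 Ω
X_C = 1/(ωC) = 1872 Ω
Net reactance X = X_L − X_C = -926.8 Ω
Z = 1680 − j926.8 Ω
|Z| = √(1680² + 926.8²) = 1919 Ω
I = V/|Z| = 7.24/1919 = 3.773 mA

3.773 mA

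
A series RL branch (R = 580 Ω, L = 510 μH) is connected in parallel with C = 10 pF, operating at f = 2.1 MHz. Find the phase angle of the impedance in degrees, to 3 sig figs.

50.8°

ω = 2πf = 1.319e+07 rad/s
X_L = ωL = 6730 Ω
X_C = 1/(ωC) = 7580 Ω
Branch 1 (R+jX_L): Z₁ = 580 + j6730 Ω, |Z₁| = 6750 Ω
Branch 2 (−jX_C): Z₂ = −j7580 Ω
Parallel: Z = Z₁Z₂/(Z₁+Z₂), |Z| = 49800 Ω, ∠Z = 50.8°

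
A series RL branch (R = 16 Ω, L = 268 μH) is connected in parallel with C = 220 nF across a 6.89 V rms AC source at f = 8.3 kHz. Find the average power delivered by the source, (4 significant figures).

1.683 W

ω = 2πf = 52150 rad/s
X_L = ωL = 13.98 Ω
X_C = 1/(ωC) = 87.16 Ω
Branch 1 (R+jX_L): Z₁ = 16.00 + j13.98 Ω, |Z₁| = 21.24 Ω
Branch 2 (−jX_C): Z₂ = −j87.16 Ω
Parallel: Z = Z₁Z₂/(Z₁+Z₂), |Z| = 24.72 Ω, ∠Z = 28.81°
I = V/|Z| = 278.7 mA
P = VI cos φ = 6.89 × 0.2787 × cos(28.81°) = 1.683 W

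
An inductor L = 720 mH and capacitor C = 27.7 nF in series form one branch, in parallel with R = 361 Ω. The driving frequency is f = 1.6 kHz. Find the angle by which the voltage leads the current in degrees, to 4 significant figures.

5.653°

ω = 2πf = 10050 rad/s
X_L = ωL = 7238 Ω
X_C = 1/(ωC) = 3591 Ω
Branch 1: Z₁ = R = 361.0 Ω
Branch 2 (series LC): Z₂ = j(X_L − X_C) = j3647 Ω
Parallel: Z = Z₁Z₂/(Z₁+Z₂), |Z| = 359.2 Ω, ∠Z = 5.653°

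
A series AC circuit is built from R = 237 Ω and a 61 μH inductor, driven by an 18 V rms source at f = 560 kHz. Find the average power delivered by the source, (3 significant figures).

ω = 2πf = 3.519e+06 rad/s
X_L = ωL = 215 Ω
Z = 237 + j215 Ω
|Z| = √(237² + 215²) = 320 Ω
∠Z = arctan(215/237) = 42.2°
I = V/|Z| = 56.3 mA
P = VI cos φ = 18 × 0.0563 × cos(42.2°) = 751 mW

751 mW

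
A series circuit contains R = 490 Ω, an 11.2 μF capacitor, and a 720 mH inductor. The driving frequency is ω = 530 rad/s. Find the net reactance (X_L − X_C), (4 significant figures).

213.1 Ω

X_L = ωL = 381.6 Ω
X_C = 1/(ωC) = 168.5 Ω
X = 381.6 − 168.5 = 213.1 Ω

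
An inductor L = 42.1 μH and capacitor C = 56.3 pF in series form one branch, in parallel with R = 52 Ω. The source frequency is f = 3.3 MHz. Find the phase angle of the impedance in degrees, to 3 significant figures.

72.6°

ω = 2πf = 2.073e+07 rad/s
X_L = ωL = 873 Ω
X_C = 1/(ωC) = 857 Ω
Branch 1: Z₁ = R = 52.0 Ω
Branch 2 (series LC): Z₂ = j(X_L − X_C) = j16.3 Ω
Parallel: Z = Z₁Z₂/(Z₁+Z₂), |Z| = 15.5 Ω, ∠Z = 72.6°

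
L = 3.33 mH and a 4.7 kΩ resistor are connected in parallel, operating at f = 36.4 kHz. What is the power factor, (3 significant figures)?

ω = 2πf = 228700 rad/s
X_L = ωL = 762 Ω
Parallel: admittances add. Y = 1/R + 1/(jωL)
Y = (0.000213 − j0.00131) S
|Y| = 0.00133 S → |Z| = 1/|Y| = 752 Ω, ∠Z = −∠Y = 80.8°
cos φ = cos(80.8°) = 0.160

0.160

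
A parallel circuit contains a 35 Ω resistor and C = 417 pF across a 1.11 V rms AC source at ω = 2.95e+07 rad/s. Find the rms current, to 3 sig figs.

X_C = 1/(ωC) = 81.3 Ω
Parallel: admittances add. Y = 1/R + jωC
Y = (0.0286 + j0.0123) S
|Y| = 0.0311 S → |Z| = 1/|Y| = 32.1 Ω, ∠Z = −∠Y = -23.3°
I = V/|Z| = 1.11/32.1 = 34.5 mA

34.5 mA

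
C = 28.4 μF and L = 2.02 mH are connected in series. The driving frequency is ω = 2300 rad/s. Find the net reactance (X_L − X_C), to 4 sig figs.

X_L = ωL = 4.646 Ω
X_C = 1/(ωC) = 15.31 Ω
X = 4.646 − 15.31 = -10.66 Ω

-10.66 Ω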